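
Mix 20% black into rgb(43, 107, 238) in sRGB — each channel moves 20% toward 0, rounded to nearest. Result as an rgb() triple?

rgb(34, 86, 190)

Lerp each channel 20% toward 0:
  R: 43 − 8.6 = 34.4 → 34
  G: 107 − 21.4 = 85.6 → 86
  B: 238 + 0.2×(0−238) = 238 − 47.6 = 190.4 → 190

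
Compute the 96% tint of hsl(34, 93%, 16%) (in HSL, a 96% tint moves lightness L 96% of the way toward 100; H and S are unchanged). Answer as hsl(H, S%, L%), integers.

hsl(34, 93%, 97%)

L moves 96% from 16 toward 100: 16 + 80.64 = 96.64 → 97.
H and S are unchanged.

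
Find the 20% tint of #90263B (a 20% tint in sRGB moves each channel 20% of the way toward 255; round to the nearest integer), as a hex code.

#90263B is rgb(144, 38, 59).
A 20% tint moves each channel 20% toward 255:
  R: 144 + 0.2×(255−144) = 144 + 22.2 = 166.2 → 166
  G: 38 + 0.2×(255−38) = 38 + 43.4 = 81.4 → 81
  B: 59 + 0.2×(255−59) = 59 + 39.2 = 98.2 → 98
rgb(166, 81, 98) = #A65162.

#A65162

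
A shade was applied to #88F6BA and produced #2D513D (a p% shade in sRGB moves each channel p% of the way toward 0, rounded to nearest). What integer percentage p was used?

#88F6BA is rgb(136, 246, 186); #2D513D is rgb(45, 81, 61).
On the G channel (widest range): 81 ≈ 246 + (p/100)(0 − 246), so p ≈ 100×(81 − 246)/(0 − 246) = -16500/-246 = 67.07.
p = 67 reproduces all three channels after rounding.

67%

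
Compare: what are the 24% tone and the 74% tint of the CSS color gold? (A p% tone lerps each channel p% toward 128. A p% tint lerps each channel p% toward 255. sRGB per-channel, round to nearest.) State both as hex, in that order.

#E1C21F, #FFF5BD

CSS gold is rgb(255, 215, 0).
24% tone:
  R: 255 + 0.24×(128−255) = 255 − 30.48 = 224.52 → 225
  G: 215 − 20.88 = 194.12 → 194
  B: 0 + 30.72 = 30.72 → 31
  → #E1C21F
74% tint:
  R: 255 + 0 = 255 → 255
  G: 215 + 0.74×(255−215) = 215 + 29.6 = 244.6 → 245
  B: 0 + 0.74×(255−0) = 0 + 188.7 = 188.7 → 189
  → #FFF5BD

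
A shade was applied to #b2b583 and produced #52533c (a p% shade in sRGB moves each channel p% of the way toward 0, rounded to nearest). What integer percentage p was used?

#b2b583 is rgb(178, 181, 131); #52533c is rgb(82, 83, 60).
On the G channel (widest range): 83 ≈ 181 + (p/100)(0 − 181), so p ≈ 100×(83 − 181)/(0 − 181) = -9800/-181 = 54.14.
p = 54 reproduces all three channels after rounding.

54%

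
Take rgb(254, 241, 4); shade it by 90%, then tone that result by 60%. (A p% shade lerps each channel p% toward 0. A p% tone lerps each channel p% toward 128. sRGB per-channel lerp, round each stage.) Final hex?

Per channel, c → c + 0.9(0 − c):
  R: 254 + 0.9×(0−254) = 254 − 228.6 = 25.4 → 25
  G: 241 + 0.9×(0−241) = 241 − 216.9 = 24.1 → 24
  B: 4 + 0.9×(0−4) = 4 − 3.6 = 0.4 → 0
After the shade: rgb(25, 24, 0) = #191800.
Lerp each channel 60% toward 128:
  R: 25 + 0.6×(128−25) = 25 + 61.8 = 86.8 → 87
  G: 24 + 0.6×(128−24) = 24 + 62.4 = 86.4 → 86
  B: 0 + 0.6×(128−0) = 0 + 76.8 = 76.8 → 77
rgb(87, 86, 77) = #57564D.

#57564D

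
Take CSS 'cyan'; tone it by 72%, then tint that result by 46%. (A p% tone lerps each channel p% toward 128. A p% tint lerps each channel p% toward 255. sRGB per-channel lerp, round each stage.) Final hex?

#A7CECE

CSS cyan is rgb(0, 255, 255).
A 72% tone moves each channel 72% toward 128:
  R: 0 + 92.16 = 92.16 → 92
  G: 255 − 91.44 = 163.56 → 164
  B: 255 + 0.72×(128−255) = 255 − 91.44 = 163.56 → 164
After the tone: rgb(92, 164, 164) = #5CA4A4.
Per channel, c → c + 0.46(255 − c):
  R: 92 + 74.98 = 166.98 → 167
  G: 164 + 41.86 = 205.86 → 206
  B: 164 + 41.86 = 205.86 → 206
rgb(167, 206, 206) = #A7CECE.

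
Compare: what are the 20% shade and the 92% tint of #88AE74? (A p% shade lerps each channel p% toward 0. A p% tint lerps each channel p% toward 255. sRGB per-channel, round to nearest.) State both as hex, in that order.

#6D8B5D, #F5F9F4

#88AE74 is rgb(136, 174, 116).
20% shade:
  R: 136 − 27.2 = 108.8 → 109
  G: 174 + 0.2×(0−174) = 174 − 34.8 = 139.2 → 139
  B: 116 + 0.2×(0−116) = 116 − 23.2 = 92.8 → 93
  → #6D8B5D
92% tint:
  R: 136 + 0.92×(255−136) = 136 + 109.48 = 245.48 → 245
  G: 174 + 0.92×(255−174) = 174 + 74.52 = 248.52 → 249
  B: 116 + 0.92×(255−116) = 116 + 127.88 = 243.88 → 244
  → #F5F9F4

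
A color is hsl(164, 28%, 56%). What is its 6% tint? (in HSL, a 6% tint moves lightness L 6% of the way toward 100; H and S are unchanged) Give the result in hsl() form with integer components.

hsl(164, 28%, 59%)

L moves 6% from 56 toward 100: 56 + 2.64 = 58.64 → 59.
H and S are unchanged.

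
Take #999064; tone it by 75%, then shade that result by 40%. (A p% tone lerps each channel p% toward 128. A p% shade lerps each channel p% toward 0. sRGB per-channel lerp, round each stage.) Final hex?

#999064 is rgb(153, 144, 100).
A 75% tone moves each channel 75% toward 128:
  R: 153 + 0.75×(128−153) = 153 − 18.75 = 134.25 → 134
  G: 144 − 12 = 132 → 132
  B: 100 + 0.75×(128−100) = 100 + 21 = 121 → 121
After the tone: rgb(134, 132, 121) = #868479.
A 40% shade moves each channel 40% toward 0:
  R: 134 + 0.4×(0−134) = 134 − 53.6 = 80.4 → 80
  G: 132 + 0.4×(0−132) = 132 − 52.8 = 79.2 → 79
  B: 121 − 48.4 = 72.6 → 73
rgb(80, 79, 73) = #504f49.

#504f49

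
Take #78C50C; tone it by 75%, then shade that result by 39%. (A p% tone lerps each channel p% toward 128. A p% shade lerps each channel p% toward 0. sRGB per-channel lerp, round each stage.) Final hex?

#4D583C

#78C50C is rgb(120, 197, 12).
A 75% tone moves each channel 75% toward 128:
  R: 120 + 0.75×(128−120) = 120 + 6 = 126 → 126
  G: 197 + 0.75×(128−197) = 197 − 51.75 = 145.25 → 145
  B: 12 + 87 = 99 → 99
After the tone: rgb(126, 145, 99) = #7E9163.
A 39% shade moves each channel 39% toward 0:
  R: 126 − 49.14 = 76.86 → 77
  G: 145 − 56.55 = 88.45 → 88
  B: 99 + 0.39×(0−99) = 99 − 38.61 = 60.39 → 60
rgb(77, 88, 60) = #4D583C.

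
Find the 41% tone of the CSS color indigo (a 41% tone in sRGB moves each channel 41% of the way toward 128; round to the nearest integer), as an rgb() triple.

CSS indigo is rgb(75, 0, 130).
Per channel, c → c + 0.41(128 − c):
  R: 75 + 21.73 = 96.73 → 97
  G: 0 + 0.41×(128−0) = 0 + 52.48 = 52.48 → 52
  B: 130 − 0.82 = 129.18 → 129

rgb(97, 52, 129)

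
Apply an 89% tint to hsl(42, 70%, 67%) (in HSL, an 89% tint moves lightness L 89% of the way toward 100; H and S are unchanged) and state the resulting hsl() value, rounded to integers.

hsl(42, 70%, 96%)

L moves 89% from 67 toward 100: 67 + 29.37 = 96.37 → 96.
H and S are unchanged.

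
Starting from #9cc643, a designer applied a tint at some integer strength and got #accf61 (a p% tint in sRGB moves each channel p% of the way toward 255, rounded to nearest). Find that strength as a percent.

16%

#9cc643 is rgb(156, 198, 67); #accf61 is rgb(172, 207, 97).
On the B channel (widest range): 97 ≈ 67 + (p/100)(255 − 67), so p ≈ 100×(97 − 67)/(255 − 67) = 3000/188 = 15.96.
p = 16 reproduces all three channels after rounding.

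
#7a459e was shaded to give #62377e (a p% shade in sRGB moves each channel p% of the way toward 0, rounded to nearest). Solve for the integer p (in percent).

#7a459e is rgb(122, 69, 158); #62377e is rgb(98, 55, 126).
On the B channel (widest range): 126 ≈ 158 + (p/100)(0 − 158), so p ≈ 100×(126 − 158)/(0 − 158) = -3200/-158 = 20.25.
p = 20 reproduces all three channels after rounding.

20%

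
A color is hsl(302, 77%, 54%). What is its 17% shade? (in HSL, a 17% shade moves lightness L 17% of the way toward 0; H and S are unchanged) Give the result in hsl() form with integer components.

hsl(302, 77%, 45%)

L moves 17% from 54 toward 0: 54 − 9.18 = 44.82 → 45.
H and S are unchanged.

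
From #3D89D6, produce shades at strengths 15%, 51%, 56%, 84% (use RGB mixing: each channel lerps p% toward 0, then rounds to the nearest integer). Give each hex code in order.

#3474B6, #1E4369, #1B3C5E, #0A1622

#3D89D6 is rgb(61, 137, 214).
15%: (61 − 9.15 = 51.85→52, 137 − 20.55 = 116.45→116, 214 − 32.1 = 181.9→182) → #3474B6
51%: (61 − 31.11 = 29.89→30, 137 − 69.87 = 67.13→67, 214 − 109.14 = 104.86→105) → #1E4369
56%: (61 − 34.16 = 26.84→27, 137 − 76.72 = 60.28→60, 214 − 119.84 = 94.16→94) → #1B3C5E
84%: (61 − 51.24 = 9.76→10, 137 − 115.08 = 21.92→22, 214 − 179.76 = 34.24→34) → #0A1622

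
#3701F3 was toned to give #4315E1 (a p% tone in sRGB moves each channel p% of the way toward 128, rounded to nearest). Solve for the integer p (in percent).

#3701F3 is rgb(55, 1, 243); #4315E1 is rgb(67, 21, 225).
On the G channel (widest range): 21 ≈ 1 + (p/100)(128 − 1), so p ≈ 100×(21 − 1)/(128 − 1) = 2000/127 = 15.75.
p = 16 reproduces all three channels after rounding.

16%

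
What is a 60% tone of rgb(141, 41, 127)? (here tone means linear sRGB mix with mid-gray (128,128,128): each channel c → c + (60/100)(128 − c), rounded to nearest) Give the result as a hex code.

A 60% tone moves each channel 60% toward 128:
  R: 141 + 0.6×(128−141) = 141 − 7.8 = 133.2 → 133
  G: 41 + 0.6×(128−41) = 41 + 52.2 = 93.2 → 93
  B: 127 + 0.6 = 127.6 → 128
rgb(133, 93, 128) = #855d80.

#855d80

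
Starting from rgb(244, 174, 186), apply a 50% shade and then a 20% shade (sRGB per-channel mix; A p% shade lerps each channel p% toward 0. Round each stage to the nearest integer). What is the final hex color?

Lerp each channel 50% toward 0:
  R: 244 + 0.5×(0−244) = 244 − 122 = 122 → 122
  G: 174 + 0.5×(0−174) = 174 − 87 = 87 → 87
  B: 186 − 93 = 93 → 93
After the shade: rgb(122, 87, 93) = #7A575D.
Per channel, c → c + 0.2(0 − c):
  R: 122 + 0.2×(0−122) = 122 − 24.4 = 97.6 → 98
  G: 87 + 0.2×(0−87) = 87 − 17.4 = 69.6 → 70
  B: 93 − 18.6 = 74.4 → 74
rgb(98, 70, 74) = #62464A.

#62464A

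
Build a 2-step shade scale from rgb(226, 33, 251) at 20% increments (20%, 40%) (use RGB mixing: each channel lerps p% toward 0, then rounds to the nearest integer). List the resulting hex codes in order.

#B51AC9, #881497

20%: (226 − 45.2 = 180.8→181, 33 − 6.6 = 26.4→26, 251 − 50.2 = 200.8→201) → #B51AC9
40%: (226 − 90.4 = 135.6→136, 33 − 13.2 = 19.8→20, 251 − 100.4 = 150.6→151) → #881497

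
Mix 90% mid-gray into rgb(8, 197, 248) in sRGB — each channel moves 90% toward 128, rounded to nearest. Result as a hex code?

Per channel, c → c + 0.9(128 − c):
  R: 8 + 0.9×(128−8) = 8 + 108 = 116 → 116
  G: 197 + 0.9×(128−197) = 197 − 62.1 = 134.9 → 135
  B: 248 + 0.9×(128−248) = 248 − 108 = 140 → 140
rgb(116, 135, 140) = #74878c.

#74878c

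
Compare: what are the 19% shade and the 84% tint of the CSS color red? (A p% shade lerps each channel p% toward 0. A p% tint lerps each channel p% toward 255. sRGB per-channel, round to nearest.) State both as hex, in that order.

#CF0000, #FFD6D6

CSS red is rgb(255, 0, 0).
19% shade:
  R: 255 + 0.19×(0−255) = 255 − 48.45 = 206.55 → 207
  G: 0 + 0.19×(0−0) = 0 + 0 = 0 → 0
  B: 0 + 0.19×(0−0) = 0 + 0 = 0 → 0
  → #CF0000
84% tint:
  R: 255 + 0 = 255 → 255
  G: 0 + 0.84×(255−0) = 0 + 214.2 = 214.2 → 214
  B: 0 + 214.2 = 214.2 → 214
  → #FFD6D6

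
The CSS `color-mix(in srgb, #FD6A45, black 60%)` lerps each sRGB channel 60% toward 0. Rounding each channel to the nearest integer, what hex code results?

#652A1C

#FD6A45 is rgb(253, 106, 69).
A 60% shade moves each channel 60% toward 0:
  R: 253 − 151.8 = 101.2 → 101
  G: 106 − 63.6 = 42.4 → 42
  B: 69 + 0.6×(0−69) = 69 − 41.4 = 27.6 → 28
rgb(101, 42, 28) = #652A1C.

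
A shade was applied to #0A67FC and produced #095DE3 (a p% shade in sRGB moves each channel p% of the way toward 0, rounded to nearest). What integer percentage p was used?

10%

#0A67FC is rgb(10, 103, 252); #095DE3 is rgb(9, 93, 227).
On the B channel (widest range): 227 ≈ 252 + (p/100)(0 − 252), so p ≈ 100×(227 − 252)/(0 − 252) = -2500/-252 = 9.92.
p = 10 reproduces all three channels after rounding.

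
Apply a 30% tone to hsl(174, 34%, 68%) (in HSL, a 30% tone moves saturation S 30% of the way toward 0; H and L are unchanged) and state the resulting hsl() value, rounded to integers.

hsl(174, 24%, 68%)

S moves 30% from 34 toward 0: 34 − 10.2 = 23.8 → 24.
H and L are unchanged.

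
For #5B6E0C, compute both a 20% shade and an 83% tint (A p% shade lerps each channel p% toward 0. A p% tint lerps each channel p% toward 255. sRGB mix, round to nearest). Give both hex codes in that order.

#49580A, #E3E6D6

#5B6E0C is rgb(91, 110, 12).
20% shade:
  R: 91 − 18.2 = 72.8 → 73
  G: 110 + 0.2×(0−110) = 110 − 22 = 88 → 88
  B: 12 − 2.4 = 9.6 → 10
  → #49580A
83% tint:
  R: 91 + 0.83×(255−91) = 91 + 136.12 = 227.12 → 227
  G: 110 + 120.35 = 230.35 → 230
  B: 12 + 201.69 = 213.69 → 214
  → #E3E6D6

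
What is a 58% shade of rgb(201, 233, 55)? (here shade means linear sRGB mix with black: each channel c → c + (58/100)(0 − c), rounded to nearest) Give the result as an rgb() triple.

rgb(84, 98, 23)

Per channel, c → c + 0.58(0 − c):
  R: 201 + 0.58×(0−201) = 201 − 116.58 = 84.42 → 84
  G: 233 − 135.14 = 97.86 → 98
  B: 55 + 0.58×(0−55) = 55 − 31.9 = 23.1 → 23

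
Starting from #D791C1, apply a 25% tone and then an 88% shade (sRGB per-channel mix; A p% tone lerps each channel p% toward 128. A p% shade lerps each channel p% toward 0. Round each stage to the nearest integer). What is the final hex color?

#171115

#D791C1 is rgb(215, 145, 193).
Per channel, c → c + 0.25(128 − c):
  R: 215 + 0.25×(128−215) = 215 − 21.75 = 193.25 → 193
  G: 145 + 0.25×(128−145) = 145 − 4.25 = 140.75 → 141
  B: 193 + 0.25×(128−193) = 193 − 16.25 = 176.75 → 177
After the tone: rgb(193, 141, 177) = #C18DB1.
Per channel, c → c + 0.88(0 − c):
  R: 193 − 169.84 = 23.16 → 23
  G: 141 + 0.88×(0−141) = 141 − 124.08 = 16.92 → 17
  B: 177 + 0.88×(0−177) = 177 − 155.76 = 21.24 → 21
rgb(23, 17, 21) = #171115.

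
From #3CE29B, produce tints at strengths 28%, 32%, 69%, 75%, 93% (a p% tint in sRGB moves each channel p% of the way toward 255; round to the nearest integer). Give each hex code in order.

#73EAB7, #7AEBBB, #C3F6E0, #CEF8E6, #F1FDF8

#3CE29B is rgb(60, 226, 155).
28%: (60 + 54.6 = 114.6→115, 226 + 8.12 = 234.12→234, 155 + 28 = 183→183) → #73EAB7
32%: (60 + 62.4 = 122.4→122, 226 + 9.28 = 235.28→235, 155 + 32 = 187→187) → #7AEBBB
69%: (60 + 134.55 = 194.55→195, 226 + 20.01 = 246.01→246, 155 + 69 = 224→224) → #C3F6E0
75%: (60 + 146.25 = 206.25→206, 226 + 21.75 = 247.75→248, 155 + 75 = 230→230) → #CEF8E6
93%: (60 + 181.35 = 241.35→241, 226 + 26.97 = 252.97→253, 155 + 93 = 248→248) → #F1FDF8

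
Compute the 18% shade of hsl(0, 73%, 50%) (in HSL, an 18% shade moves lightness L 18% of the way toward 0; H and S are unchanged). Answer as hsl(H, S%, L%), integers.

hsl(0, 73%, 41%)

L moves 18% from 50 toward 0: 50 − 9 = 41 → 41.
H and S are unchanged.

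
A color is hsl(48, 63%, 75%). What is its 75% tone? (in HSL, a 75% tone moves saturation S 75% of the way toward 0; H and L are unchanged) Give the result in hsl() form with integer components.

hsl(48, 16%, 75%)

S moves 75% from 63 toward 0: 63 − 47.25 = 15.75 → 16.
H and L are unchanged.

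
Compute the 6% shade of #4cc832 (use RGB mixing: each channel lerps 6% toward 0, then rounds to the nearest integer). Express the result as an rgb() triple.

rgb(71, 188, 47)

#4cc832 is rgb(76, 200, 50).
A 6% shade moves each channel 6% toward 0:
  R: 76 + 0.06×(0−76) = 76 − 4.56 = 71.44 → 71
  G: 200 − 12 = 188 → 188
  B: 50 + 0.06×(0−50) = 50 − 3 = 47 → 47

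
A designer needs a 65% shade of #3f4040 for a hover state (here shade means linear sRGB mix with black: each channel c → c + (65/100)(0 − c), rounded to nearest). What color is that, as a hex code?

#161616

#3f4040 is rgb(63, 64, 64).
Per channel, c → c + 0.65(0 − c):
  R: 63 + 0.65×(0−63) = 63 − 40.95 = 22.05 → 22
  G: 64 + 0.65×(0−64) = 64 − 41.6 = 22.4 → 22
  B: 64 + 0.65×(0−64) = 64 − 41.6 = 22.4 → 22
rgb(22, 22, 22) = #161616.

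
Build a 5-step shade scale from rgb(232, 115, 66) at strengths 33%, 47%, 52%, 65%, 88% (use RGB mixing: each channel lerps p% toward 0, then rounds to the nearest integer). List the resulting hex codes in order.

#9B4D2C, #7B3D23, #6F3720, #512817, #1C0E08

33%: (232 − 76.56 = 155.44→155, 115 − 37.95 = 77.05→77, 66 − 21.78 = 44.22→44) → #9B4D2C
47%: (232 − 109.04 = 122.96→123, 115 − 54.05 = 60.95→61, 66 − 31.02 = 34.98→35) → #7B3D23
52%: (232 − 120.64 = 111.36→111, 115 − 59.8 = 55.2→55, 66 − 34.32 = 31.68→32) → #6F3720
65%: (232 − 150.8 = 81.2→81, 115 − 74.75 = 40.25→40, 66 − 42.9 = 23.1→23) → #512817
88%: (232 − 204.16 = 27.84→28, 115 − 101.2 = 13.8→14, 66 − 58.08 = 7.92→8) → #1C0E08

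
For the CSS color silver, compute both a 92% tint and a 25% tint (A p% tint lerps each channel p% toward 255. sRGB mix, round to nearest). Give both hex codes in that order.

#fafafa, #d0d0d0

CSS silver is rgb(192, 192, 192).
92% tint:
  R: 192 + 0.92×(255−192) = 192 + 57.96 = 249.96 → 250
  G: 192 + 0.92×(255−192) = 192 + 57.96 = 249.96 → 250
  B: 192 + 0.92×(255−192) = 192 + 57.96 = 249.96 → 250
  → #fafafa
25% tint:
  R: 192 + 15.75 = 207.75 → 208
  G: 192 + 15.75 = 207.75 → 208
  B: 192 + 0.25×(255−192) = 192 + 15.75 = 207.75 → 208
  → #d0d0d0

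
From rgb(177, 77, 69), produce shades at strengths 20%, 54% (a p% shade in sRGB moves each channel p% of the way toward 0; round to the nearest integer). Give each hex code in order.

20%: (177 − 35.4 = 141.6→142, 77 − 15.4 = 61.6→62, 69 − 13.8 = 55.2→55) → #8e3e37
54%: (177 − 95.58 = 81.42→81, 77 − 41.58 = 35.42→35, 69 − 37.26 = 31.74→32) → #512320

#8e3e37, #512320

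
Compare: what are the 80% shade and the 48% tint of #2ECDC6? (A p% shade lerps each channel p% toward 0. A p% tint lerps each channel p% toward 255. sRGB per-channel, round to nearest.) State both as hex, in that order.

#092928, #92E5E1

#2ECDC6 is rgb(46, 205, 198).
80% shade:
  R: 46 + 0.8×(0−46) = 46 − 36.8 = 9.2 → 9
  G: 205 − 164 = 41 → 41
  B: 198 − 158.4 = 39.6 → 40
  → #092928
48% tint:
  R: 46 + 100.32 = 146.32 → 146
  G: 205 + 24 = 229 → 229
  B: 198 + 0.48×(255−198) = 198 + 27.36 = 225.36 → 225
  → #92E5E1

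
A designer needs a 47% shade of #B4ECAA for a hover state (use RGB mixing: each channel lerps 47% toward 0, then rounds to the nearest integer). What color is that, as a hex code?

#5F7D5A

#B4ECAA is rgb(180, 236, 170).
Per channel, c → c + 0.47(0 − c):
  R: 180 + 0.47×(0−180) = 180 − 84.6 = 95.4 → 95
  G: 236 − 110.92 = 125.08 → 125
  B: 170 − 79.9 = 90.1 → 90
rgb(95, 125, 90) = #5F7D5A.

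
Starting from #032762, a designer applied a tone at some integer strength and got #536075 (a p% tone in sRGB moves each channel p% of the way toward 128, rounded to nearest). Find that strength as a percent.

#032762 is rgb(3, 39, 98); #536075 is rgb(83, 96, 117).
On the R channel (widest range): 83 ≈ 3 + (p/100)(128 − 3), so p ≈ 100×(83 − 3)/(128 − 3) = 8000/125 = 64.00.
p = 64 reproduces all three channels after rounding.

64%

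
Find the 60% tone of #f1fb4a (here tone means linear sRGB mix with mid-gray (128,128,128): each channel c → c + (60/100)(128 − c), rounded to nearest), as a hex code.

#f1fb4a is rgb(241, 251, 74).
A 60% tone moves each channel 60% toward 128:
  R: 241 + 0.6×(128−241) = 241 − 67.8 = 173.2 → 173
  G: 251 − 73.8 = 177.2 → 177
  B: 74 + 0.6×(128−74) = 74 + 32.4 = 106.4 → 106
rgb(173, 177, 106) = #adb16a.

#adb16a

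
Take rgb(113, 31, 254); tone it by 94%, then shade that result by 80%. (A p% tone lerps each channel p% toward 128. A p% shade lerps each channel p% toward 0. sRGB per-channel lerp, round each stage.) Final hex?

A 94% tone moves each channel 94% toward 128:
  R: 113 + 0.94×(128−113) = 113 + 14.1 = 127.1 → 127
  G: 31 + 91.18 = 122.18 → 122
  B: 254 + 0.94×(128−254) = 254 − 118.44 = 135.56 → 136
After the tone: rgb(127, 122, 136) = #7F7A88.
Per channel, c → c + 0.8(0 − c):
  R: 127 + 0.8×(0−127) = 127 − 101.6 = 25.4 → 25
  G: 122 − 97.6 = 24.4 → 24
  B: 136 + 0.8×(0−136) = 136 − 108.8 = 27.2 → 27
rgb(25, 24, 27) = #19181B.

#19181B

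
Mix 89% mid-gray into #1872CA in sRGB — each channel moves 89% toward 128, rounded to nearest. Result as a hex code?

#1872CA is rgb(24, 114, 202).
Lerp each channel 89% toward 128:
  R: 24 + 0.89×(128−24) = 24 + 92.56 = 116.56 → 117
  G: 114 + 0.89×(128−114) = 114 + 12.46 = 126.46 → 126
  B: 202 + 0.89×(128−202) = 202 − 65.86 = 136.14 → 136
rgb(117, 126, 136) = #757E88.

#757E88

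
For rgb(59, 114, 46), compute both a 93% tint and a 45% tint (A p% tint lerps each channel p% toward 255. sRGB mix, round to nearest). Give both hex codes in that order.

#F1F5F0, #93B18C

93% tint:
  R: 59 + 0.93×(255−59) = 59 + 182.28 = 241.28 → 241
  G: 114 + 0.93×(255−114) = 114 + 131.13 = 245.13 → 245
  B: 46 + 0.93×(255−46) = 46 + 194.37 = 240.37 → 240
  → #F1F5F0
45% tint:
  R: 59 + 0.45×(255−59) = 59 + 88.2 = 147.2 → 147
  G: 114 + 0.45×(255−114) = 114 + 63.45 = 177.45 → 177
  B: 46 + 94.05 = 140.05 → 140
  → #93B18C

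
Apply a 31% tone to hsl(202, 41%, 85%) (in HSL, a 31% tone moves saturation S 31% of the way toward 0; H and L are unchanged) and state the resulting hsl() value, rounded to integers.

S moves 31% from 41 toward 0: 41 − 12.71 = 28.29 → 28.
H and L are unchanged.

hsl(202, 28%, 85%)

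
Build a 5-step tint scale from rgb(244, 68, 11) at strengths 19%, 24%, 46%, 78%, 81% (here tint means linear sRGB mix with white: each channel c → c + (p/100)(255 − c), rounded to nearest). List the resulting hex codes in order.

#f66839, #f77146, #f99a7b, #fdd6c9, #fddbd1

19%: (244 + 2.09 = 246.09→246, 68 + 35.53 = 103.53→104, 11 + 46.36 = 57.36→57) → #f66839
24%: (244 + 2.64 = 246.64→247, 68 + 44.88 = 112.88→113, 11 + 58.56 = 69.56→70) → #f77146
46%: (244 + 5.06 = 249.06→249, 68 + 86.02 = 154.02→154, 11 + 112.24 = 123.24→123) → #f99a7b
78%: (244 + 8.58 = 252.58→253, 68 + 145.86 = 213.86→214, 11 + 190.32 = 201.32→201) → #fdd6c9
81%: (244 + 8.91 = 252.91→253, 68 + 151.47 = 219.47→219, 11 + 197.64 = 208.64→209) → #fddbd1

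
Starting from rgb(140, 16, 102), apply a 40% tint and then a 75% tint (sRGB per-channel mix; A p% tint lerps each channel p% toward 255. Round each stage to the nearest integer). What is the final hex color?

#EEDBE8

Lerp each channel 40% toward 255:
  R: 140 + 46 = 186 → 186
  G: 16 + 95.6 = 111.6 → 112
  B: 102 + 0.4×(255−102) = 102 + 61.2 = 163.2 → 163
After the tint: rgb(186, 112, 163) = #BA70A3.
Lerp each channel 75% toward 255:
  R: 186 + 0.75×(255−186) = 186 + 51.75 = 237.75 → 238
  G: 112 + 107.25 = 219.25 → 219
  B: 163 + 69 = 232 → 232
rgb(238, 219, 232) = #EEDBE8.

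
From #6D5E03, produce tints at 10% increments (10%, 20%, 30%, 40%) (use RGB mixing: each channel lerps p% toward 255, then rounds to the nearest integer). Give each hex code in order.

#6D5E03 is rgb(109, 94, 3).
10%: (109 + 14.6 = 123.6→124, 94 + 16.1 = 110.1→110, 3 + 25.2 = 28.2→28) → #7C6E1C
20%: (109 + 29.2 = 138.2→138, 94 + 32.2 = 126.2→126, 3 + 50.4 = 53.4→53) → #8A7E35
30%: (109 + 43.8 = 152.8→153, 94 + 48.3 = 142.3→142, 3 + 75.6 = 78.6→79) → #998E4F
40%: (109 + 58.4 = 167.4→167, 94 + 64.4 = 158.4→158, 3 + 100.8 = 103.8→104) → #A79E68

#7C6E1C, #8A7E35, #998E4F, #A79E68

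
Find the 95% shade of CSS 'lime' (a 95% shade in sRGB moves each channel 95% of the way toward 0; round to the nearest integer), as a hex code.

CSS lime is rgb(0, 255, 0).
Per channel, c → c + 0.95(0 − c):
  R: 0 + 0.95×(0−0) = 0 + 0 = 0 → 0
  G: 255 + 0.95×(0−255) = 255 − 242.25 = 12.75 → 13
  B: 0 + 0 = 0 → 0
rgb(0, 13, 0) = #000D00.

#000D00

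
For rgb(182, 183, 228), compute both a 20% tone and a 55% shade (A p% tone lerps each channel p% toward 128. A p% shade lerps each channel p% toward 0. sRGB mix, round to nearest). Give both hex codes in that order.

20% tone:
  R: 182 + 0.2×(128−182) = 182 − 10.8 = 171.2 → 171
  G: 183 + 0.2×(128−183) = 183 − 11 = 172 → 172
  B: 228 + 0.2×(128−228) = 228 − 20 = 208 → 208
  → #ABACD0
55% shade:
  R: 182 + 0.55×(0−182) = 182 − 100.1 = 81.9 → 82
  G: 183 − 100.65 = 82.35 → 82
  B: 228 − 125.4 = 102.6 → 103
  → #525267

#ABACD0, #525267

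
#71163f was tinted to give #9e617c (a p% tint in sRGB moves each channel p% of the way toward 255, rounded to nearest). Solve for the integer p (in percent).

32%

#71163f is rgb(113, 22, 63); #9e617c is rgb(158, 97, 124).
On the G channel (widest range): 97 ≈ 22 + (p/100)(255 − 22), so p ≈ 100×(97 − 22)/(255 − 22) = 7500/233 = 32.19.
p = 32 reproduces all three channels after rounding.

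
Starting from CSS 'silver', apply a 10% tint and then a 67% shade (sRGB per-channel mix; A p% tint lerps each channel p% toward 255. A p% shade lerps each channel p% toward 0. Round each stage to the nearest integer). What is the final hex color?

#414141

CSS silver is rgb(192, 192, 192).
Per channel, c → c + 0.1(255 − c):
  R: 192 + 0.1×(255−192) = 192 + 6.3 = 198.3 → 198
  G: 192 + 6.3 = 198.3 → 198
  B: 192 + 0.1×(255−192) = 192 + 6.3 = 198.3 → 198
After the tint: rgb(198, 198, 198) = #C6C6C6.
A 67% shade moves each channel 67% toward 0:
  R: 198 − 132.66 = 65.34 → 65
  G: 198 + 0.67×(0−198) = 198 − 132.66 = 65.34 → 65
  B: 198 + 0.67×(0−198) = 198 − 132.66 = 65.34 → 65
rgb(65, 65, 65) = #414141.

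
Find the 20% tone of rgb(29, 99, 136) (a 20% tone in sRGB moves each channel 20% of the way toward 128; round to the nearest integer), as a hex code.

#316986

A 20% tone moves each channel 20% toward 128:
  R: 29 + 19.8 = 48.8 → 49
  G: 99 + 5.8 = 104.8 → 105
  B: 136 + 0.2×(128−136) = 136 − 1.6 = 134.4 → 134
rgb(49, 105, 134) = #316986.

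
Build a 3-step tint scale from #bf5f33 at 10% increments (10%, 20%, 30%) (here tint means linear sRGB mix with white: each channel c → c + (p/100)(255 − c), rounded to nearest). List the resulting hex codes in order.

#c56f47, #cc7f5c, #d28f70

#bf5f33 is rgb(191, 95, 51).
10%: (191 + 6.4 = 197.4→197, 95 + 16 = 111→111, 51 + 20.4 = 71.4→71) → #c56f47
20%: (191 + 12.8 = 203.8→204, 95 + 32 = 127→127, 51 + 40.8 = 91.8→92) → #cc7f5c
30%: (191 + 19.2 = 210.2→210, 95 + 48 = 143→143, 51 + 61.2 = 112.2→112) → #d28f70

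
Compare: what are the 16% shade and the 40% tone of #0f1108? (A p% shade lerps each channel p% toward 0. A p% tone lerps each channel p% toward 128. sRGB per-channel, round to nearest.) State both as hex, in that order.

#0f1108 is rgb(15, 17, 8).
16% shade:
  R: 15 + 0.16×(0−15) = 15 − 2.4 = 12.6 → 13
  G: 17 + 0.16×(0−17) = 17 − 2.72 = 14.28 → 14
  B: 8 + 0.16×(0−8) = 8 − 1.28 = 6.72 → 7
  → #0d0e07
40% tone:
  R: 15 + 45.2 = 60.2 → 60
  G: 17 + 0.4×(128−17) = 17 + 44.4 = 61.4 → 61
  B: 8 + 48 = 56 → 56
  → #3c3d38

#0d0e07, #3c3d38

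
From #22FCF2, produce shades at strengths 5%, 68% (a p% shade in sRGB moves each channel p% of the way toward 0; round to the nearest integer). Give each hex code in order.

#20EFE6, #0B514D

#22FCF2 is rgb(34, 252, 242).
5%: (34 − 1.7 = 32.3→32, 252 − 12.6 = 239.4→239, 242 − 12.1 = 229.9→230) → #20EFE6
68%: (34 − 23.12 = 10.88→11, 252 − 171.36 = 80.64→81, 242 − 164.56 = 77.44→77) → #0B514D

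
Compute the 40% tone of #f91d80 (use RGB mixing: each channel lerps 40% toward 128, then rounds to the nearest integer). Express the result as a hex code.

#c94580

#f91d80 is rgb(249, 29, 128).
Lerp each channel 40% toward 128:
  R: 249 + 0.4×(128−249) = 249 − 48.4 = 200.6 → 201
  G: 29 + 0.4×(128−29) = 29 + 39.6 = 68.6 → 69
  B: 128 + 0 = 128 → 128
rgb(201, 69, 128) = #c94580.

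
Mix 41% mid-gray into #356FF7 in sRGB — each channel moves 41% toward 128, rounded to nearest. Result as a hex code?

#356FF7 is rgb(53, 111, 247).
Lerp each channel 41% toward 128:
  R: 53 + 30.75 = 83.75 → 84
  G: 111 + 6.97 = 117.97 → 118
  B: 247 − 48.79 = 198.21 → 198
rgb(84, 118, 198) = #5476C6.

#5476C6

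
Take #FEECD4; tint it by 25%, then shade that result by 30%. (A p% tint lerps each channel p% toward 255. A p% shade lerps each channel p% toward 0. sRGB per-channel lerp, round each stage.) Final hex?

#FEECD4 is rgb(254, 236, 212).
Per channel, c → c + 0.25(255 − c):
  R: 254 + 0.25 = 254.25 → 254
  G: 236 + 0.25×(255−236) = 236 + 4.75 = 240.75 → 241
  B: 212 + 0.25×(255−212) = 212 + 10.75 = 222.75 → 223
After the tint: rgb(254, 241, 223) = #FEF1DF.
Lerp each channel 30% toward 0:
  R: 254 + 0.3×(0−254) = 254 − 76.2 = 177.8 → 178
  G: 241 + 0.3×(0−241) = 241 − 72.3 = 168.7 → 169
  B: 223 + 0.3×(0−223) = 223 − 66.9 = 156.1 → 156
rgb(178, 169, 156) = #B2A99C.

#B2A99C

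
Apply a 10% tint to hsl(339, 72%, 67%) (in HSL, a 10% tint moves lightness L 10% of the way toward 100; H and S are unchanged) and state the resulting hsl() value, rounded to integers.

L moves 10% from 67 toward 100: 67 + 3.3 = 70.3 → 70.
H and S are unchanged.

hsl(339, 72%, 70%)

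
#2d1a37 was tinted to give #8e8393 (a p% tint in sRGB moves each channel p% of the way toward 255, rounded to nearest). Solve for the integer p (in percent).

46%

#2d1a37 is rgb(45, 26, 55); #8e8393 is rgb(142, 131, 147).
On the G channel (widest range): 131 ≈ 26 + (p/100)(255 − 26), so p ≈ 100×(131 − 26)/(255 − 26) = 10500/229 = 45.85.
p = 46 reproduces all three channels after rounding.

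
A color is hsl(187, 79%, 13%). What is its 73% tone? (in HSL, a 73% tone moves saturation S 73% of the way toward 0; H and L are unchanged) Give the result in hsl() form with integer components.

hsl(187, 21%, 13%)

S moves 73% from 79 toward 0: 79 − 57.67 = 21.33 → 21.
H and L are unchanged.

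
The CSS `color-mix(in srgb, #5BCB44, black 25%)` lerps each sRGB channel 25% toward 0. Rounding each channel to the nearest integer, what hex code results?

#449833

#5BCB44 is rgb(91, 203, 68).
Lerp each channel 25% toward 0:
  R: 91 + 0.25×(0−91) = 91 − 22.75 = 68.25 → 68
  G: 203 + 0.25×(0−203) = 203 − 50.75 = 152.25 → 152
  B: 68 + 0.25×(0−68) = 68 − 17 = 51 → 51
rgb(68, 152, 51) = #449833.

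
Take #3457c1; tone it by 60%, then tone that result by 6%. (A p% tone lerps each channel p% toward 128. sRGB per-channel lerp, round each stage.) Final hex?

#3457c1 is rgb(52, 87, 193).
Lerp each channel 60% toward 128:
  R: 52 + 45.6 = 97.6 → 98
  G: 87 + 0.6×(128−87) = 87 + 24.6 = 111.6 → 112
  B: 193 + 0.6×(128−193) = 193 − 39 = 154 → 154
After the tone: rgb(98, 112, 154) = #62709a.
Lerp each channel 6% toward 128:
  R: 98 + 1.8 = 99.8 → 100
  G: 112 + 0.96 = 112.96 → 113
  B: 154 − 1.56 = 152.44 → 152
rgb(100, 113, 152) = #647198.

#647198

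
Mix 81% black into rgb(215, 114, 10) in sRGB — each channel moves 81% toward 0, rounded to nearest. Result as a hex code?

An 81% shade moves each channel 81% toward 0:
  R: 215 − 174.15 = 40.85 → 41
  G: 114 + 0.81×(0−114) = 114 − 92.34 = 21.66 → 22
  B: 10 − 8.1 = 1.9 → 2
rgb(41, 22, 2) = #291602.

#291602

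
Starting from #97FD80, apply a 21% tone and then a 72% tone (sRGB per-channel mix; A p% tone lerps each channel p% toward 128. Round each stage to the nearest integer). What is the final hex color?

#97FD80 is rgb(151, 253, 128).
Lerp each channel 21% toward 128:
  R: 151 + 0.21×(128−151) = 151 − 4.83 = 146.17 → 146
  G: 253 + 0.21×(128−253) = 253 − 26.25 = 226.75 → 227
  B: 128 + 0.21×(128−128) = 128 + 0 = 128 → 128
After the tone: rgb(146, 227, 128) = #92E380.
Lerp each channel 72% toward 128:
  R: 146 − 12.96 = 133.04 → 133
  G: 227 − 71.28 = 155.72 → 156
  B: 128 + 0.72×(128−128) = 128 + 0 = 128 → 128
rgb(133, 156, 128) = #859C80.

#859C80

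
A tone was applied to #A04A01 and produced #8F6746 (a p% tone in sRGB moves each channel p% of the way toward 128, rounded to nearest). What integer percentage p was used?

#A04A01 is rgb(160, 74, 1); #8F6746 is rgb(143, 103, 70).
On the B channel (widest range): 70 ≈ 1 + (p/100)(128 − 1), so p ≈ 100×(70 − 1)/(128 − 1) = 6900/127 = 54.33.
p = 54 reproduces all three channels after rounding.

54%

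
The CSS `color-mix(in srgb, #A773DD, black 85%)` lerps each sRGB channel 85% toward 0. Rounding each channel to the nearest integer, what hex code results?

#191121

#A773DD is rgb(167, 115, 221).
An 85% shade moves each channel 85% toward 0:
  R: 167 + 0.85×(0−167) = 167 − 141.95 = 25.05 → 25
  G: 115 − 97.75 = 17.25 → 17
  B: 221 − 187.85 = 33.15 → 33
rgb(25, 17, 33) = #191121.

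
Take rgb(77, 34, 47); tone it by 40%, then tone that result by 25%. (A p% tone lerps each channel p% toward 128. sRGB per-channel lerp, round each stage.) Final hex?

Per channel, c → c + 0.4(128 − c):
  R: 77 + 20.4 = 97.4 → 97
  G: 34 + 37.6 = 71.6 → 72
  B: 47 + 32.4 = 79.4 → 79
After the tone: rgb(97, 72, 79) = #61484F.
Lerp each channel 25% toward 128:
  R: 97 + 0.25×(128−97) = 97 + 7.75 = 104.75 → 105
  G: 72 + 0.25×(128−72) = 72 + 14 = 86 → 86
  B: 79 + 0.25×(128−79) = 79 + 12.25 = 91.25 → 91
rgb(105, 86, 91) = #69565B.

#69565B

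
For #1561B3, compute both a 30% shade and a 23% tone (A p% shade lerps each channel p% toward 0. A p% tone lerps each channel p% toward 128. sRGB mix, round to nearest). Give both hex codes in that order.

#0F447D, #2E68A7

#1561B3 is rgb(21, 97, 179).
30% shade:
  R: 21 − 6.3 = 14.7 → 15
  G: 97 + 0.3×(0−97) = 97 − 29.1 = 67.9 → 68
  B: 179 + 0.3×(0−179) = 179 − 53.7 = 125.3 → 125
  → #0F447D
23% tone:
  R: 21 + 24.61 = 45.61 → 46
  G: 97 + 0.23×(128−97) = 97 + 7.13 = 104.13 → 104
  B: 179 + 0.23×(128−179) = 179 − 11.73 = 167.27 → 167
  → #2E68A7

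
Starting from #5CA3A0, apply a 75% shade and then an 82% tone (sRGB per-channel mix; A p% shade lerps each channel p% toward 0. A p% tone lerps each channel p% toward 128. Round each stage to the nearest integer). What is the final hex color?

#6D7070

#5CA3A0 is rgb(92, 163, 160).
Per channel, c → c + 0.75(0 − c):
  R: 92 + 0.75×(0−92) = 92 − 69 = 23 → 23
  G: 163 + 0.75×(0−163) = 163 − 122.25 = 40.75 → 41
  B: 160 + 0.75×(0−160) = 160 − 120 = 40 → 40
After the shade: rgb(23, 41, 40) = #172928.
Per channel, c → c + 0.82(128 − c):
  R: 23 + 0.82×(128−23) = 23 + 86.1 = 109.1 → 109
  G: 41 + 0.82×(128−41) = 41 + 71.34 = 112.34 → 112
  B: 40 + 72.16 = 112.16 → 112
rgb(109, 112, 112) = #6D7070.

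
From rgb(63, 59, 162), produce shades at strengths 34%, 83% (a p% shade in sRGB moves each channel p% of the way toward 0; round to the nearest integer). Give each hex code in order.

#2A276B, #0B0A1C

34%: (63 − 21.42 = 41.58→42, 59 − 20.06 = 38.94→39, 162 − 55.08 = 106.92→107) → #2A276B
83%: (63 − 52.29 = 10.71→11, 59 − 48.97 = 10.03→10, 162 − 134.46 = 27.54→28) → #0B0A1C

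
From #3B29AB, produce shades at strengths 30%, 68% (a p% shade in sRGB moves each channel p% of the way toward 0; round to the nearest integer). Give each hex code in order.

#291D78, #130D37

#3B29AB is rgb(59, 41, 171).
30%: (59 − 17.7 = 41.3→41, 41 − 12.3 = 28.7→29, 171 − 51.3 = 119.7→120) → #291D78
68%: (59 − 40.12 = 18.88→19, 41 − 27.88 = 13.12→13, 171 − 116.28 = 54.72→55) → #130D37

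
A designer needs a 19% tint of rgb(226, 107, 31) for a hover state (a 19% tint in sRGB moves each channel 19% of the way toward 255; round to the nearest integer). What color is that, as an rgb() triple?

rgb(232, 135, 74)

Per channel, c → c + 0.19(255 − c):
  R: 226 + 0.19×(255−226) = 226 + 5.51 = 231.51 → 232
  G: 107 + 0.19×(255−107) = 107 + 28.12 = 135.12 → 135
  B: 31 + 0.19×(255−31) = 31 + 42.56 = 73.56 → 74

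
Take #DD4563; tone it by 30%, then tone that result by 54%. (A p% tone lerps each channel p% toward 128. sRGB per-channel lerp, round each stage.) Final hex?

#DD4563 is rgb(221, 69, 99).
Per channel, c → c + 0.3(128 − c):
  R: 221 − 27.9 = 193.1 → 193
  G: 69 + 17.7 = 86.7 → 87
  B: 99 + 0.3×(128−99) = 99 + 8.7 = 107.7 → 108
After the tone: rgb(193, 87, 108) = #C1576C.
A 54% tone moves each channel 54% toward 128:
  R: 193 + 0.54×(128−193) = 193 − 35.1 = 157.9 → 158
  G: 87 + 0.54×(128−87) = 87 + 22.14 = 109.14 → 109
  B: 108 + 10.8 = 118.8 → 119
rgb(158, 109, 119) = #9E6D77.

#9E6D77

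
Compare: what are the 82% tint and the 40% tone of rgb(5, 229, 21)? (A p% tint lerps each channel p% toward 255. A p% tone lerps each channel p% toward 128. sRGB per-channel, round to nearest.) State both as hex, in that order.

82% tint:
  R: 5 + 0.82×(255−5) = 5 + 205 = 210 → 210
  G: 229 + 0.82×(255−229) = 229 + 21.32 = 250.32 → 250
  B: 21 + 191.88 = 212.88 → 213
  → #D2FAD5
40% tone:
  R: 5 + 49.2 = 54.2 → 54
  G: 229 − 40.4 = 188.6 → 189
  B: 21 + 42.8 = 63.8 → 64
  → #36BD40

#D2FAD5, #36BD40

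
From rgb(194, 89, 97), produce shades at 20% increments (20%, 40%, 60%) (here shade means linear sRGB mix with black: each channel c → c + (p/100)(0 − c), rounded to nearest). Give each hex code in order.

20%: (194 − 38.8 = 155.2→155, 89 − 17.8 = 71.2→71, 97 − 19.4 = 77.6→78) → #9b474e
40%: (194 − 77.6 = 116.4→116, 89 − 35.6 = 53.4→53, 97 − 38.8 = 58.2→58) → #74353a
60%: (194 − 116.4 = 77.6→78, 89 − 53.4 = 35.6→36, 97 − 58.2 = 38.8→39) → #4e2427

#9b474e, #74353a, #4e2427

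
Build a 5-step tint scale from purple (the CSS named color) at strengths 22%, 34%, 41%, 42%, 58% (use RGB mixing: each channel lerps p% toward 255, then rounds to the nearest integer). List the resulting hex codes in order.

CSS purple is rgb(128, 0, 128).
22%: (128 + 27.94 = 155.94→156, 0 + 56.1 = 56.1→56, 128 + 27.94 = 155.94→156) → #9C389C
34%: (128 + 43.18 = 171.18→171, 0 + 86.7 = 86.7→87, 128 + 43.18 = 171.18→171) → #AB57AB
41%: (128 + 52.07 = 180.07→180, 0 + 104.55 = 104.55→105, 128 + 52.07 = 180.07→180) → #B469B4
42%: (128 + 53.34 = 181.34→181, 0 + 107.1 = 107.1→107, 128 + 53.34 = 181.34→181) → #B56BB5
58%: (128 + 73.66 = 201.66→202, 0 + 147.9 = 147.9→148, 128 + 73.66 = 201.66→202) → #CA94CA

#9C389C, #AB57AB, #B469B4, #B56BB5, #CA94CA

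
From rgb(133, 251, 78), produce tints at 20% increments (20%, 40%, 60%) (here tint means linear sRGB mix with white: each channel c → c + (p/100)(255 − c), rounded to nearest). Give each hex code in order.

#9DFC71, #B6FD95, #CEFDB8

20%: (133 + 24.4 = 157.4→157, 251 + 0.8 = 251.8→252, 78 + 35.4 = 113.4→113) → #9DFC71
40%: (133 + 48.8 = 181.8→182, 251 + 1.6 = 252.6→253, 78 + 70.8 = 148.8→149) → #B6FD95
60%: (133 + 73.2 = 206.2→206, 251 + 2.4 = 253.4→253, 78 + 106.2 = 184.2→184) → #CEFDB8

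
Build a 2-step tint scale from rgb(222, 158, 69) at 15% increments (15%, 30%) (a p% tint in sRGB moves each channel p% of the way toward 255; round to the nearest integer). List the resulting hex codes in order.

15%: (222 + 4.95 = 226.95→227, 158 + 14.55 = 172.55→173, 69 + 27.9 = 96.9→97) → #E3AD61
30%: (222 + 9.9 = 231.9→232, 158 + 29.1 = 187.1→187, 69 + 55.8 = 124.8→125) → #E8BB7D

#E3AD61, #E8BB7D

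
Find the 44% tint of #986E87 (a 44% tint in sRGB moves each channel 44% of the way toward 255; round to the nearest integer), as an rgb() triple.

rgb(197, 174, 188)

#986E87 is rgb(152, 110, 135).
Lerp each channel 44% toward 255:
  R: 152 + 45.32 = 197.32 → 197
  G: 110 + 0.44×(255−110) = 110 + 63.8 = 173.8 → 174
  B: 135 + 52.8 = 187.8 → 188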